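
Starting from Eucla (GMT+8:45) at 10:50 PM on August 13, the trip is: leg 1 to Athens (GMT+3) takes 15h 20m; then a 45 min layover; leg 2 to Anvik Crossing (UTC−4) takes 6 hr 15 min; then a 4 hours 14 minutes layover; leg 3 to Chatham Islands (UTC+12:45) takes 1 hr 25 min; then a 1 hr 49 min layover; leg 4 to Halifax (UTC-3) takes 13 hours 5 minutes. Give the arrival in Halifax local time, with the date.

Convert departure to UTC: 10:50 PM − 8:45 = 2:05 PM UTC on Aug 13.
Add 15 hours 20 minutes leg 1 → 5:25 AM UTC (Aug 14).
Add 45 minutes layover in Athens → 6:10 AM UTC.
Add 6 hours and 15 minutes leg 2 → 12:25 PM UTC.
Add 4 hours and 14 minutes layover in Anvik Crossing → 4:39 PM UTC.
Add 1 hour and 25 minutes leg 3 → 6:04 PM UTC.
Add 1 hour and 49 minutes layover in Chatham Islands → 7:53 PM UTC.
Add 13 hours 5 minutes leg 4 → 8:58 AM UTC (Aug 15).
Halifax is UTC−3:00, so local arrival = 8:58 AM − 3:00 = 5:58 AM on Aug 15.

5:58 AM on August 15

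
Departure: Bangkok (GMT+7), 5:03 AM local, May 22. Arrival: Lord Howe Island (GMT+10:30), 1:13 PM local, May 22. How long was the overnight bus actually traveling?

Lord Howe Island is 3:30 ahead of Bangkok.
Clock-face elapsed time (ignoring zones) is 8 hours 10 minutes.
Actual elapsed = 8 hours 10 minutes − 3:30 = 4 hours 40 minutes.

4 hours 40 minutes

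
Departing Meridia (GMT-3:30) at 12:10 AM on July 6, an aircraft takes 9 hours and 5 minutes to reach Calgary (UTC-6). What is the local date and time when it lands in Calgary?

6:45 AM on July 6

Convert departure to UTC: 12:10 AM + 3:30 = 3:40 AM UTC on Jul 6.
Add 9 hours and 5 minutes travel time → 12:45 PM UTC.
Calgary is UTC−6:00, so local arrival = 12:45 PM − 6:00 = 6:45 AM on Jul 6.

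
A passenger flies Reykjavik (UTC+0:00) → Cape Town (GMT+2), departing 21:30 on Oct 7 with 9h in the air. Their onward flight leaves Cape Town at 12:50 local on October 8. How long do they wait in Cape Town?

4 hours 20 minutes

Reykjavik is at UTC+0, so departure is already 21:30 UTC on Oct 7.
Add 9 hours flight time → 06:30 UTC (Oct 8).
Cape Town is UTC+2:00, so local arrival = 06:30 + 2:00 = 08:30 on Oct 8.
Layover = 12:50 − 08:30 = 4 hours 20 minutes.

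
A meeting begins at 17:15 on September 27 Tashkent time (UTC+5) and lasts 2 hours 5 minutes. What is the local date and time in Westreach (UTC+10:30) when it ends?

Westreach is 5:30 ahead of Tashkent.
After 2 hours 5 minutes it is 19:20 in Tashkent.
Shift by the zone difference: 19:20 + 5:30 = 00:50 on Sep 28 in Westreach.

00:50 on Sep 28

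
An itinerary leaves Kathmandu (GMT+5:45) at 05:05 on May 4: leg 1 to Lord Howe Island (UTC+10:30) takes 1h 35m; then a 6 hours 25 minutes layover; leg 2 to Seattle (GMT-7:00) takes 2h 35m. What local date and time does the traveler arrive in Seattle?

02:55 on May 4

Convert departure to UTC: 05:05 − 5:45 = 23:20 UTC on May 3.
Add 1 hour 35 minutes leg 1 → 00:55 UTC (May 4).
Add 6 hours 25 minutes layover in Lord Howe Island → 07:20 UTC.
Add 2 hours and 35 minutes leg 2 → 09:55 UTC.
Seattle is UTC−7:00, so local arrival = 09:55 − 7:00 = 02:55 on May 4.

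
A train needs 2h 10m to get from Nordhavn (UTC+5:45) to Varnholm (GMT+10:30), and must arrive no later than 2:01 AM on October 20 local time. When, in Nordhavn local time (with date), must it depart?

Target arrival in UTC: 2:01 AM − 10:30 = 3:31 PM on Oct 19.
Subtract 2 hours and 10 minutes → departure 1:21 PM UTC on Oct 19.
Nordhavn is UTC+5:45: 1:21 PM + 5:45 = 7:06 PM on Oct 19.

7:06 PM on Oct 19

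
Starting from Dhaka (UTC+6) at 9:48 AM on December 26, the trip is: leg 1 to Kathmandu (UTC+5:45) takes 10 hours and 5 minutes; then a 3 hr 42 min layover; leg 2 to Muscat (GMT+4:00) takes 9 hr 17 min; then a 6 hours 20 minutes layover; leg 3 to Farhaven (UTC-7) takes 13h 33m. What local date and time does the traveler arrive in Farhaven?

Convert departure to UTC: 9:48 AM − 6:00 = 3:48 AM UTC on Dec 26.
Add 10 hours and 5 minutes leg 1 → 1:53 PM UTC.
Add 3 hours 42 minutes layover in Kathmandu → 5:35 PM UTC.
Add 9 hours and 17 minutes leg 2 → 2:52 AM UTC (Dec 27).
Add 6 hours and 20 minutes layover in Muscat → 9:12 AM UTC.
Add 13 hours 33 minutes leg 3 → 10:45 PM UTC.
Farhaven is UTC−7:00, so local arrival = 10:45 PM − 7:00 = 3:45 PM on Dec 27.

3:45 PM on Dec 27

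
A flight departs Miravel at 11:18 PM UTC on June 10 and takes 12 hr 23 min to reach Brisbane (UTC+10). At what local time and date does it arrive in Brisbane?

Departure is given in UTC: 11:18 PM on Jun 10.
Add 12 hours and 23 minutes → 11:41 AM UTC (Jun 11).
Brisbane is UTC+10:00: 11:41 AM + 10:00 = 9:41 PM on Jun 11.

9:41 PM on June 11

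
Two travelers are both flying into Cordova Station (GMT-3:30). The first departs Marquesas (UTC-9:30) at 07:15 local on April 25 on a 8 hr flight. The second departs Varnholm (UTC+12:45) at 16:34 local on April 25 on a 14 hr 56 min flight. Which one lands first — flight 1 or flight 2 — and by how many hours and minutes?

the second, by 6 hours

Flight 1 in UTC: 07:15 + 9:30 = 16:45 on Apr 25.
+8 hours → arrive 00:45 UTC on Apr 26.
Flight 2 in UTC: 16:34 − 12:45 = 03:49 on Apr 25.
+14 hours 56 minutes → arrive 18:45 UTC on Apr 25.
Flight 2 lands earlier by 6 hours.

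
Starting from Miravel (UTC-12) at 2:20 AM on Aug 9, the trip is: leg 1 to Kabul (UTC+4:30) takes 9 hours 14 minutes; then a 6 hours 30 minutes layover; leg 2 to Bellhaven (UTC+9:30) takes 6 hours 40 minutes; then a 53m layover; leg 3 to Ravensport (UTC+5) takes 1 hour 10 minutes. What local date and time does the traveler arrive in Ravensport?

Convert departure to UTC: 2:20 AM + 12:00 = 2:20 PM UTC on Aug 9.
Add 9 hours and 14 minutes leg 1 → 11:34 PM UTC.
Add 6 hours 30 minutes layover in Kabul → 6:04 AM UTC (Aug 10).
Add 6 hours 40 minutes leg 2 → 12:44 PM UTC.
Add 53 minutes layover in Bellhaven → 1:37 PM UTC.
Add 1 hour 10 minutes leg 3 → 2:47 PM UTC.
Ravensport is UTC+5:00, so local arrival = 2:47 PM + 5:00 = 7:47 PM on Aug 10.

7:47 PM on Aug 10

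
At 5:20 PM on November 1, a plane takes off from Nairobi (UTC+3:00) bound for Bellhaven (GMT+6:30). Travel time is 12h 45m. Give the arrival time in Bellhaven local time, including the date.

9:35 AM on November 2

Convert departure to UTC: 5:20 PM − 3:00 = 2:20 PM UTC on Nov 1.
Add 12 hours 45 minutes travel time → 3:05 AM UTC (Nov 2).
Bellhaven is UTC+6:30, so local arrival = 3:05 AM + 6:30 = 9:35 AM on Nov 2.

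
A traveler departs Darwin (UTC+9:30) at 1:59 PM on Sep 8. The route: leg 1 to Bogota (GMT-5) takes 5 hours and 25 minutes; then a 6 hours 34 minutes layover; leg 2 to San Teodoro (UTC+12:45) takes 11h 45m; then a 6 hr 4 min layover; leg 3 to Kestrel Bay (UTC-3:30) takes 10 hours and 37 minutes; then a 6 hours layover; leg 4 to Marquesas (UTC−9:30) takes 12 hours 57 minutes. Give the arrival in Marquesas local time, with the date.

6:21 AM on September 10

Convert departure to UTC: 1:59 PM − 9:30 = 4:29 AM UTC on Sep 8.
Add 5 hours and 25 minutes leg 1 → 9:54 AM UTC.
Add 6 hours and 34 minutes layover in Bogota → 4:28 PM UTC.
Add 11 hours and 45 minutes leg 2 → 4:13 AM UTC (Sep 9).
Add 6 hours and 4 minutes layover in San Teodoro → 10:17 AM UTC.
Add 10 hours 37 minutes leg 3 → 8:54 PM UTC.
Add 6 hours layover in Kestrel Bay → 2:54 AM UTC (Sep 10).
Add 12 hours and 57 minutes leg 4 → 3:51 PM UTC.
Marquesas is UTC−9:30, so local arrival = 3:51 PM − 9:30 = 6:21 AM on Sep 10.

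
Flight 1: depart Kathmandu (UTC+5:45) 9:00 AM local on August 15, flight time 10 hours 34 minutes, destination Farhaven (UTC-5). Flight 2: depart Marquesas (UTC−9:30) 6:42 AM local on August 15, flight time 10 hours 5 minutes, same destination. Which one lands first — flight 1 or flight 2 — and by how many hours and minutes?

Flight 1 in UTC: 9:00 AM − 5:45 = 3:15 AM on Aug 15.
+10 hours and 34 minutes → arrive 1:49 PM UTC on Aug 15.
Flight 2 in UTC: 6:42 AM + 9:30 = 4:12 PM on Aug 15.
+10 hours 5 minutes → arrive 2:17 AM UTC on Aug 16.
Flight 1 lands earlier by 12 hours 28 minutes.

the first, by 12 hours 28 minutes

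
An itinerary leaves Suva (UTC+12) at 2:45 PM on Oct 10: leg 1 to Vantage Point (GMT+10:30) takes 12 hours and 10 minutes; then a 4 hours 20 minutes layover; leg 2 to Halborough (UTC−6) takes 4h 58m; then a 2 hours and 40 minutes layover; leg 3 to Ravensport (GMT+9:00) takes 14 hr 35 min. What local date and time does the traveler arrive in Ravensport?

Convert departure to UTC: 2:45 PM − 12:00 = 2:45 AM UTC on Oct 10.
Add 12 hours 10 minutes leg 1 → 2:55 PM UTC.
Add 4 hours 20 minutes layover in Vantage Point → 7:15 PM UTC.
Add 4 hours and 58 minutes leg 2 → 12:13 AM UTC (Oct 11).
Add 2 hours 40 minutes layover in Halborough → 2:53 AM UTC.
Add 14 hours and 35 minutes leg 3 → 5:28 PM UTC.
Ravensport is UTC+9:00, so local arrival = 5:28 PM + 9:00 = 2:28 AM on Oct 12.

2:28 AM on October 12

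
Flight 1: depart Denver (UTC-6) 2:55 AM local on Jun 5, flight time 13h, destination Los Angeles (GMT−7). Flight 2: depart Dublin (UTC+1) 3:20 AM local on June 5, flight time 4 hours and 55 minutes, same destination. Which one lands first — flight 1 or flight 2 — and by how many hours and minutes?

Flight 1 in UTC: 2:55 AM + 6:00 = 8:55 AM on Jun 5.
+13 hours → arrive 9:55 PM UTC on Jun 5.
Flight 2 in UTC: 3:20 AM − 1:00 = 2:20 AM on Jun 5.
+4 hours and 55 minutes → arrive 7:15 AM UTC on Jun 5.
Flight 2 lands earlier by 14 hours 40 minutes.

the second, by 14 hours 40 minutes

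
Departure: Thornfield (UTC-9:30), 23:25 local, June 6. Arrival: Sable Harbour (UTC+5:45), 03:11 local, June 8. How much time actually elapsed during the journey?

Departure in UTC: 23:25 + 9:30 = 08:55 on Jun 7.
Arrival in UTC: 03:11 − 5:45 = 21:26 on Jun 7.
Elapsed = 21:26 − 08:55 = 12 hours 31 minutes.

12 hours 31 minutes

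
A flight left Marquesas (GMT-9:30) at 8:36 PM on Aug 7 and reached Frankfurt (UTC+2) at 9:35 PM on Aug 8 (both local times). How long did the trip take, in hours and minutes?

Departure in UTC: 8:36 PM + 9:30 = 6:06 AM on Aug 8.
Arrival in UTC: 9:35 PM − 2:00 = 7:35 PM on Aug 8.
Elapsed = 7:35 PM − 6:06 AM = 13 hours 29 minutes.

13 hours 29 minutes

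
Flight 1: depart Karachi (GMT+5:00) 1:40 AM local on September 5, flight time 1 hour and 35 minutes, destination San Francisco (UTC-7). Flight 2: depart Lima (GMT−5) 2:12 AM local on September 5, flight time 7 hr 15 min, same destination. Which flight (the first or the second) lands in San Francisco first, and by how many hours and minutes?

Flight 1 in UTC: 1:40 AM − 5:00 = 8:40 PM on Sep 4.
+1 hour and 35 minutes → arrive 10:15 PM UTC on Sep 4.
Flight 2 in UTC: 2:12 AM + 5:00 = 7:12 AM on Sep 5.
+7 hours and 15 minutes → arrive 2:27 PM UTC on Sep 5.
Flight 1 lands earlier by 16 hours 12 minutes.

the first, by 16 hours 12 minutes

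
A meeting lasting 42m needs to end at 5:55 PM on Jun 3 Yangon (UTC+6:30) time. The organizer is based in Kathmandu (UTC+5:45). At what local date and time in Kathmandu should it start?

4:28 PM on June 3

Target end time in UTC: 5:55 PM − 6:30 = 11:25 AM on Jun 3.
Subtract 42 minutes → start 10:43 AM UTC on Jun 3.
Kathmandu is UTC+5:45: 10:43 AM + 5:45 = 4:28 PM on Jun 3.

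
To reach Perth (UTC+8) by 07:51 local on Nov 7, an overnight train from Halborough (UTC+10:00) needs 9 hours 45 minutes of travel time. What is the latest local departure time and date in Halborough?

00:06 on Nov 7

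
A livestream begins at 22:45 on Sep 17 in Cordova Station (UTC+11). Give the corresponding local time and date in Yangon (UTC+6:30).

Yangon is 4:30 behind Cordova Station.
Shift by the zone difference: 22:45 − 4:30 = 18:15 on Sep 17 in Yangon.

18:15 on September 17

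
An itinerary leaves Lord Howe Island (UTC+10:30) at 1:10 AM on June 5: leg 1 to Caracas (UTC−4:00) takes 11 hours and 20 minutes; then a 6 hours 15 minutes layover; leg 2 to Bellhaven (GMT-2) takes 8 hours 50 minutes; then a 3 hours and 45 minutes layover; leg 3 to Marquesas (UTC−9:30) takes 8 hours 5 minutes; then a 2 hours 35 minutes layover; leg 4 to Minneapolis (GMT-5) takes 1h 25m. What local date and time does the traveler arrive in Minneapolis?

3:55 AM on Jun 6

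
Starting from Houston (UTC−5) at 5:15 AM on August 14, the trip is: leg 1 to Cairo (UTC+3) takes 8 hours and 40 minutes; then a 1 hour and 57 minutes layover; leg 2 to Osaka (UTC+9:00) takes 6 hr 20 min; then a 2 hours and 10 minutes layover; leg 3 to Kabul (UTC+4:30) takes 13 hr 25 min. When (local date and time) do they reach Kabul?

11:17 PM on August 15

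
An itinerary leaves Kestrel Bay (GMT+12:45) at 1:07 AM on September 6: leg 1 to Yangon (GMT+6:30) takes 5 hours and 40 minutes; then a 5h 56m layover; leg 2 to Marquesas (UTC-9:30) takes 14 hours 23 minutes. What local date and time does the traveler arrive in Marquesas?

4:51 AM on Sep 6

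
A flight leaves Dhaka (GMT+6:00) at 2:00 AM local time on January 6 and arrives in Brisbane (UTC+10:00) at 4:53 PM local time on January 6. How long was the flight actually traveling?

10 hours 53 minutes

Departure in UTC: 2:00 AM − 6:00 = 8:00 PM on Jan 5.
Arrival in UTC: 4:53 PM − 10:00 = 6:53 AM on Jan 6.
Elapsed = 6:53 AM − 8:00 PM (+1 day) = 10 hours 53 minutes.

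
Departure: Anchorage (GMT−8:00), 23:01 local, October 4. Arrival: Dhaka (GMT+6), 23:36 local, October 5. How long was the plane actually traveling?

10 hours 35 minutes

Departure in UTC: 23:01 + 8:00 = 07:01 on Oct 5.
Arrival in UTC: 23:36 − 6:00 = 17:36 on Oct 5.
Elapsed = 17:36 − 07:01 = 10 hours 35 minutes.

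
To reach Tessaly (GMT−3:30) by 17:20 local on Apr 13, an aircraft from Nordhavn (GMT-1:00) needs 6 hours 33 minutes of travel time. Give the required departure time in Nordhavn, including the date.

Target arrival in UTC: 17:20 + 3:30 = 20:50 on Apr 13.
Subtract 6 hours and 33 minutes → departure 14:17 UTC on Apr 13.
Nordhavn is UTC−1:00: 14:17 − 1:00 = 13:17 on Apr 13.

13:17 on April 13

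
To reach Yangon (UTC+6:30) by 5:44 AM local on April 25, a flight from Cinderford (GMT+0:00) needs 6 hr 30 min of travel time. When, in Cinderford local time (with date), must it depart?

4:44 PM on Apr 24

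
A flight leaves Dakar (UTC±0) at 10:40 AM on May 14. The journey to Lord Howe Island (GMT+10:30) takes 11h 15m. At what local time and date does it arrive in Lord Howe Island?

8:25 AM on May 15

Dakar is at UTC+0, so departure is already 10:40 AM UTC on May 14.
Add 11 hours 15 minutes travel time → 9:55 PM UTC.
Lord Howe Island is UTC+10:30, so local arrival = 9:55 PM + 10:30 = 8:25 AM on May 15.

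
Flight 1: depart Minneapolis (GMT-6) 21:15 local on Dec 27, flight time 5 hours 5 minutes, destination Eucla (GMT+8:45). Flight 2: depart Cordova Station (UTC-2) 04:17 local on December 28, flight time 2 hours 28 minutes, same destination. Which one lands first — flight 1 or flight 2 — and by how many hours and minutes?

the first, by 25 minutes

Flight 1 in UTC: 21:15 + 6:00 = 03:15 on Dec 28.
+5 hours 5 minutes → arrive 08:20 UTC on Dec 28.
Flight 2 in UTC: 04:17 + 2:00 = 06:17 on Dec 28.
+2 hours 28 minutes → arrive 08:45 UTC on Dec 28.
Flight 1 lands earlier by 25 minutes.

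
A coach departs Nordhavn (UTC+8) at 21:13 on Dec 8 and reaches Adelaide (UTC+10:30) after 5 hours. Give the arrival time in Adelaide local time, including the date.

04:43 on Dec 9

Convert departure to UTC: 21:13 − 8:00 = 13:13 UTC on Dec 8.
Add 5 hours travel time → 18:13 UTC.
Adelaide is UTC+10:30, so local arrival = 18:13 + 10:30 = 04:43 on Dec 9.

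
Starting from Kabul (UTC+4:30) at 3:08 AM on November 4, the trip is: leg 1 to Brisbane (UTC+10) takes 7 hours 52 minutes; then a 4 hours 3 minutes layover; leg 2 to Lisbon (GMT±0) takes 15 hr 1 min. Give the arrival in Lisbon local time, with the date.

Convert departure to UTC: 3:08 AM − 4:30 = 10:38 PM UTC on Nov 3.
Add 7 hours and 52 minutes leg 1 → 6:30 AM UTC (Nov 4).
Add 4 hours 3 minutes layover in Brisbane → 10:33 AM UTC.
Add 15 hours 1 minute leg 2 → 1:34 AM UTC (Nov 5).
Lisbon is UTC+0, so local arrival is the same: 1:34 AM on Nov 5.

1:34 AM on November 5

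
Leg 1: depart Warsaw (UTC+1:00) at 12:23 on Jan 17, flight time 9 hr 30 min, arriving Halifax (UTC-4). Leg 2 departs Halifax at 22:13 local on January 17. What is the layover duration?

5 hours 20 minutes

Convert departure to UTC: 12:23 − 1:00 = 11:23 UTC on Jan 17.
Add 9 hours and 30 minutes flight time → 20:53 UTC.
Halifax is UTC−4:00, so local arrival = 20:53 − 4:00 = 16:53 on Jan 17.
Layover = 22:13 − 16:53 = 5 hours 20 minutes.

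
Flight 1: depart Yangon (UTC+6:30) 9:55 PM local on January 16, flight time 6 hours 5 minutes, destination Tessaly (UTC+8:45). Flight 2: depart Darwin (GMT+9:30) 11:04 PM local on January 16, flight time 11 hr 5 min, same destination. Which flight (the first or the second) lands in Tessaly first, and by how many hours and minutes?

Flight 1 in UTC: 9:55 PM − 6:30 = 3:25 PM on Jan 16.
+6 hours 5 minutes → arrive 9:30 PM UTC on Jan 16.
Flight 2 in UTC: 11:04 PM − 9:30 = 1:34 PM on Jan 16.
+11 hours and 5 minutes → arrive 12:39 AM UTC on Jan 17.
Flight 1 lands earlier by 3 hours 9 minutes.

the first, by 3 hours 9 minutes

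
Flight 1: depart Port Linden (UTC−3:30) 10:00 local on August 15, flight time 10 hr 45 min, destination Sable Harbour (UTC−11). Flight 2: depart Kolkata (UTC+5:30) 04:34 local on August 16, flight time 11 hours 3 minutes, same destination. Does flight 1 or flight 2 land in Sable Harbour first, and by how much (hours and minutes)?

Flight 1 in UTC: 10:00 + 3:30 = 13:30 on Aug 15.
+10 hours and 45 minutes → arrive 00:15 UTC on Aug 16.
Flight 2 in UTC: 04:34 − 5:30 = 23:04 on Aug 15.
+11 hours and 3 minutes → arrive 10:07 UTC on Aug 16.
Flight 1 lands earlier by 9 hours 52 minutes.

the first, by 9 hours 52 minutes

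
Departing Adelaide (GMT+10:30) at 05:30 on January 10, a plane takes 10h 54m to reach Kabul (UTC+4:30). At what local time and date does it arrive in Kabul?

10:24 on Jan 10

Kabul is 6:00 behind Adelaide.
After 10 hours 54 minutes it is 16:24 in Adelaide.
Shift by the zone difference: 16:24 − 6:00 = 10:24 on Jan 10 in Kabul.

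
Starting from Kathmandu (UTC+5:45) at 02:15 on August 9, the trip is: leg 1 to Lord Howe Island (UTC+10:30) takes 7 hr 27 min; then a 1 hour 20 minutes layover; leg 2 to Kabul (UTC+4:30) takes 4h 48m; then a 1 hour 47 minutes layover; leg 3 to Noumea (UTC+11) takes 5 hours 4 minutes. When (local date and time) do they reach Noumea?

03:56 on August 10

Convert departure to UTC: 02:15 − 5:45 = 20:30 UTC on Aug 8.
Add 7 hours 27 minutes leg 1 → 03:57 UTC (Aug 9).
Add 1 hour and 20 minutes layover in Lord Howe Island → 05:17 UTC.
Add 4 hours and 48 minutes leg 2 → 10:05 UTC.
Add 1 hour and 47 minutes layover in Kabul → 11:52 UTC.
Add 5 hours and 4 minutes leg 3 → 16:56 UTC.
Noumea is UTC+11:00, so local arrival = 16:56 + 11:00 = 03:56 on Aug 10.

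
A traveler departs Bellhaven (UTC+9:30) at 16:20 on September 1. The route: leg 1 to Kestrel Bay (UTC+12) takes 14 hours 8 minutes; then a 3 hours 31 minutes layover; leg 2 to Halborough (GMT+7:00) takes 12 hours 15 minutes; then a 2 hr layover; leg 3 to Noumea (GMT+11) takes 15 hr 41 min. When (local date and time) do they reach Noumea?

17:25 on September 3

Convert departure to UTC: 16:20 − 9:30 = 06:50 UTC on Sep 1.
Add 14 hours 8 minutes leg 1 → 20:58 UTC.
Add 3 hours 31 minutes layover in Kestrel Bay → 00:29 UTC (Sep 2).
Add 12 hours and 15 minutes leg 2 → 12:44 UTC.
Add 2 hours layover in Halborough → 14:44 UTC.
Add 15 hours and 41 minutes leg 3 → 06:25 UTC (Sep 3).
Noumea is UTC+11:00, so local arrival = 06:25 + 11:00 = 17:25 on Sep 3.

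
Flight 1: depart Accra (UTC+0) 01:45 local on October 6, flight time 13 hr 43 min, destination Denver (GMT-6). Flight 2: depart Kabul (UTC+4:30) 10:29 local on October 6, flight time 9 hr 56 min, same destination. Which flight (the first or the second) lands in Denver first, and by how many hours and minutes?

the first, by 27 minutes

Flight 1 departs at 01:45 UTC (Oct 6).
+13 hours 43 minutes → arrive 15:28 UTC on Oct 6.
Flight 2 in UTC: 10:29 − 4:30 = 05:59 on Oct 6.
+9 hours 56 minutes → arrive 15:55 UTC on Oct 6.
Flight 1 lands earlier by 27 minutes.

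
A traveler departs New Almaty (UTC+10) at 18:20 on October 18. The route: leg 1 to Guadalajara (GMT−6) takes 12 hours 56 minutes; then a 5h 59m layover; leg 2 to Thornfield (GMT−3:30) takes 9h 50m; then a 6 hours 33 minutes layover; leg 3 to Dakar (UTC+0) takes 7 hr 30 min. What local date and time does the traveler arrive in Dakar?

03:08 on Oct 20

Convert departure to UTC: 18:20 − 10:00 = 08:20 UTC on Oct 18.
Add 12 hours and 56 minutes leg 1 → 21:16 UTC.
Add 5 hours 59 minutes layover in Guadalajara → 03:15 UTC (Oct 19).
Add 9 hours 50 minutes leg 2 → 13:05 UTC.
Add 6 hours 33 minutes layover in Thornfield → 19:38 UTC.
Add 7 hours and 30 minutes leg 3 → 03:08 UTC (Oct 20).
Dakar is UTC+0, so local arrival is the same: 03:08 on Oct 20.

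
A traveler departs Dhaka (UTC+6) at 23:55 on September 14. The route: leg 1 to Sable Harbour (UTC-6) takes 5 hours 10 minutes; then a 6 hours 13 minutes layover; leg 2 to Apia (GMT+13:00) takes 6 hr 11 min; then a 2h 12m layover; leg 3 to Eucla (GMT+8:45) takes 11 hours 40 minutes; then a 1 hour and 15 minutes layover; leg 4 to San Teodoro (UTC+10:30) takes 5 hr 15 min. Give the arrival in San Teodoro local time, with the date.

18:21 on Sep 16

Convert departure to UTC: 23:55 − 6:00 = 17:55 UTC on Sep 14.
Add 5 hours 10 minutes leg 1 → 23:05 UTC.
Add 6 hours 13 minutes layover in Sable Harbour → 05:18 UTC (Sep 15).
Add 6 hours 11 minutes leg 2 → 11:29 UTC.
Add 2 hours and 12 minutes layover in Apia → 13:41 UTC.
Add 11 hours 40 minutes leg 3 → 01:21 UTC (Sep 16).
Add 1 hour 15 minutes layover in Eucla → 02:36 UTC.
Add 5 hours 15 minutes leg 4 → 07:51 UTC.
San Teodoro is UTC+10:30, so local arrival = 07:51 + 10:30 = 18:21 on Sep 16.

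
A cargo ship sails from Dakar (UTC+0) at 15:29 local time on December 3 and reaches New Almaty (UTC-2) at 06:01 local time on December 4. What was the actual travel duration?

Departure is already UTC: 15:29 on Dec 3.
Arrival in UTC: 06:01 + 2:00 = 08:01 on Dec 4.
Elapsed = 08:01 − 15:29 (+1 day) = 16 hours 32 minutes.

16 hours 32 minutes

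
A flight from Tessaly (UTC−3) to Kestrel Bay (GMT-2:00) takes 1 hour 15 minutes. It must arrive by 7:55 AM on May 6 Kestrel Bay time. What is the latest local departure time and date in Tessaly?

5:40 AM on May 6

Target arrival in UTC: 7:55 AM + 2:00 = 9:55 AM on May 6.
Subtract 1 hour 15 minutes → departure 8:40 AM UTC on May 6.
Tessaly is UTC−3:00: 8:40 AM − 3:00 = 5:40 AM on May 6.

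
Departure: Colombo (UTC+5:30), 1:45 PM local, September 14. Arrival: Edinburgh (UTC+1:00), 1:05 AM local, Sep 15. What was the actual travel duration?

Departure in UTC: 1:45 PM − 5:30 = 8:15 AM on Sep 14.
Arrival in UTC: 1:05 AM − 1:00 = 12:05 AM on Sep 15.
Elapsed = 12:05 AM − 8:15 AM (+1 day) = 15 hours 50 minutes.

15 hours 50 minutes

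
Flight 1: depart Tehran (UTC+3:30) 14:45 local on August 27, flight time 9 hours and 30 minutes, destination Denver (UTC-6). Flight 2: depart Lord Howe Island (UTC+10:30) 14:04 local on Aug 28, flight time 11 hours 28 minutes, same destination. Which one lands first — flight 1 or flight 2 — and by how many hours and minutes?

Flight 1 in UTC: 14:45 − 3:30 = 11:15 on Aug 27.
+9 hours 30 minutes → arrive 20:45 UTC on Aug 27.
Flight 2 in UTC: 14:04 − 10:30 = 03:34 on Aug 28.
+11 hours and 28 minutes → arrive 15:02 UTC on Aug 28.
Flight 1 lands earlier by 18 hours 17 minutes.

the first, by 18 hours 17 minutes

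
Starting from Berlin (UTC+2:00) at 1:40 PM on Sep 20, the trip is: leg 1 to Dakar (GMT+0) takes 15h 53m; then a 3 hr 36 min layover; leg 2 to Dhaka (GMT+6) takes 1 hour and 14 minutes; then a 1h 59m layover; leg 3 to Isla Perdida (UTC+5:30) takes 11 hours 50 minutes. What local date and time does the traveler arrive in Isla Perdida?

3:42 AM on September 22

Convert departure to UTC: 1:40 PM − 2:00 = 11:40 AM UTC on Sep 20.
Add 15 hours and 53 minutes leg 1 → 3:33 AM UTC (Sep 21).
Add 3 hours and 36 minutes layover in Dakar → 7:09 AM UTC.
Add 1 hour and 14 minutes leg 2 → 8:23 AM UTC.
Add 1 hour 59 minutes layover in Dhaka → 10:22 AM UTC.
Add 11 hours and 50 minutes leg 3 → 10:12 PM UTC.
Isla Perdida is UTC+5:30, so local arrival = 10:12 PM + 5:30 = 3:42 AM on Sep 22.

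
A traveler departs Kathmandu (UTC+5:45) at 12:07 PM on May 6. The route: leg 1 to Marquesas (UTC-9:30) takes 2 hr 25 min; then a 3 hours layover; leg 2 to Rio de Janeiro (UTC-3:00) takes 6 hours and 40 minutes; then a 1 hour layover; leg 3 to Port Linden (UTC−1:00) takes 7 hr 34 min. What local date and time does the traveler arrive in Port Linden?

Convert departure to UTC: 12:07 PM − 5:45 = 6:22 AM UTC on May 6.
Add 2 hours 25 minutes leg 1 → 8:47 AM UTC.
Add 3 hours layover in Marquesas → 11:47 AM UTC.
Add 6 hours and 40 minutes leg 2 → 6:27 PM UTC.
Add 1 hour layover in Rio de Janeiro → 7:27 PM UTC.
Add 7 hours 34 minutes leg 3 → 3:01 AM UTC (May 7).
Port Linden is UTC−1:00, so local arrival = 3:01 AM − 1:00 = 2:01 AM on May 7.

2:01 AM on May 7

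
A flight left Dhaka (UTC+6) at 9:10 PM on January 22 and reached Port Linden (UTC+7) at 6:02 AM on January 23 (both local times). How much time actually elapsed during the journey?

7 hours 52 minutes

Departure in UTC: 9:10 PM − 6:00 = 3:10 PM on Jan 22.
Arrival in UTC: 6:02 AM − 7:00 = 11:02 PM on Jan 22.
Elapsed = 11:02 PM − 3:10 PM = 7 hours 52 minutes.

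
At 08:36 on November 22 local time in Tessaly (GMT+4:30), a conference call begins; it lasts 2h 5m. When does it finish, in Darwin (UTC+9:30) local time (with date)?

15:41 on November 22

Convert start to UTC: 08:36 − 4:30 = 04:06 UTC on Nov 22.
Add 2 hours 5 minutes duration → 06:11 UTC.
Darwin is UTC+9:30, so local end time = 06:11 + 9:30 = 15:41 on Nov 22.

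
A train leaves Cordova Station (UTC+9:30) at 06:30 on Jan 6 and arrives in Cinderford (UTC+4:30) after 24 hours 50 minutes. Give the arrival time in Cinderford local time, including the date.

Convert departure to UTC: 06:30 − 9:30 = 21:00 UTC on Jan 5.
Add 24 hours 50 minutes travel time → 21:50 UTC (Jan 6).
Cinderford is UTC+4:30, so local arrival = 21:50 + 4:30 = 02:20 on Jan 7.

02:20 on January 7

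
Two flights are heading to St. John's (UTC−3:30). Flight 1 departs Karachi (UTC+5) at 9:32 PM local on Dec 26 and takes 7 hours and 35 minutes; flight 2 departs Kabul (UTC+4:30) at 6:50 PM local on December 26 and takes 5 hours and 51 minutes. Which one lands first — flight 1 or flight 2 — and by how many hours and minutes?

Flight 1 in UTC: 9:32 PM − 5:00 = 4:32 PM on Dec 26.
+7 hours and 35 minutes → arrive 12:07 AM UTC on Dec 27.
Flight 2 in UTC: 6:50 PM − 4:30 = 2:20 PM on Dec 26.
+5 hours and 51 minutes → arrive 8:11 PM UTC on Dec 26.
Flight 2 lands earlier by 3 hours 56 minutes.

the second, by 3 hours 56 minutes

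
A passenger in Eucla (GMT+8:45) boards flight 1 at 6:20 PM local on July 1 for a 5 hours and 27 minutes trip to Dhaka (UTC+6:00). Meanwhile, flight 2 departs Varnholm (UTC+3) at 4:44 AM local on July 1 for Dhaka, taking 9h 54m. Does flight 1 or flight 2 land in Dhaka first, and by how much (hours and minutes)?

Flight 1 in UTC: 6:20 PM − 8:45 = 9:35 AM on Jul 1.
+5 hours 27 minutes → arrive 3:02 PM UTC on Jul 1.
Flight 2 in UTC: 4:44 AM − 3:00 = 1:44 AM on Jul 1.
+9 hours and 54 minutes → arrive 11:38 AM UTC on Jul 1.
Flight 2 lands earlier by 3 hours 24 minutes.

the second, by 3 hours 24 minutes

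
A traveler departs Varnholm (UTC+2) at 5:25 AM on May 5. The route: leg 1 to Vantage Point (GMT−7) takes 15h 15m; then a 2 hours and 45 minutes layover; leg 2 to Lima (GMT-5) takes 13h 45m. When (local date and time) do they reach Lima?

Convert departure to UTC: 5:25 AM − 2:00 = 3:25 AM UTC on May 5.
Add 15 hours 15 minutes leg 1 → 6:40 PM UTC.
Add 2 hours 45 minutes layover in Vantage Point → 9:25 PM UTC.
Add 13 hours 45 minutes leg 2 → 11:10 AM UTC (May 6).
Lima is UTC−5:00, so local arrival = 11:10 AM − 5:00 = 6:10 AM on May 6.

6:10 AM on May 6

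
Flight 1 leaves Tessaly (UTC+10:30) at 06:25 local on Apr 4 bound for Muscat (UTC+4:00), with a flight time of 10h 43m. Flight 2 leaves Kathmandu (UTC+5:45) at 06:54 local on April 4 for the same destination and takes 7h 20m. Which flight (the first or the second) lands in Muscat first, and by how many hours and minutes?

the first, by 1 hour 51 minutes

Flight 1 in UTC: 06:25 − 10:30 = 19:55 on Apr 3.
+10 hours 43 minutes → arrive 06:38 UTC on Apr 4.
Flight 2 in UTC: 06:54 − 5:45 = 01:09 on Apr 4.
+7 hours and 20 minutes → arrive 08:29 UTC on Apr 4.
Flight 1 lands earlier by 1 hour 51 minutes.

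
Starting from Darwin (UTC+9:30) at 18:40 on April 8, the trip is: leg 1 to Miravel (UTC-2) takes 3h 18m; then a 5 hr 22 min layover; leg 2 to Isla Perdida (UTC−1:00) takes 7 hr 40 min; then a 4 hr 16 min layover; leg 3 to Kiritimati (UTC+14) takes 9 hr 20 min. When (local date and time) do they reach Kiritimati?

05:06 on April 10

Convert departure to UTC: 18:40 − 9:30 = 09:10 UTC on Apr 8.
Add 3 hours and 18 minutes leg 1 → 12:28 UTC.
Add 5 hours 22 minutes layover in Miravel → 17:50 UTC.
Add 7 hours and 40 minutes leg 2 → 01:30 UTC (Apr 9).
Add 4 hours and 16 minutes layover in Isla Perdida → 05:46 UTC.
Add 9 hours 20 minutes leg 3 → 15:06 UTC.
Kiritimati is UTC+14:00, so local arrival = 15:06 + 14:00 = 05:06 on Apr 10.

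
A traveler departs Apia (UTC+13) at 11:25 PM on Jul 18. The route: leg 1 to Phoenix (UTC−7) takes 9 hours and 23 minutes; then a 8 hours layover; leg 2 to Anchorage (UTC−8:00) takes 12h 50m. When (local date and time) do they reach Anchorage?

8:38 AM on Jul 19

Convert departure to UTC: 11:25 PM − 13:00 = 10:25 AM UTC on Jul 18.
Add 9 hours and 23 minutes leg 1 → 7:48 PM UTC.
Add 8 hours layover in Phoenix → 3:48 AM UTC (Jul 19).
Add 12 hours and 50 minutes leg 2 → 4:38 PM UTC.
Anchorage is UTC−8:00, so local arrival = 4:38 PM − 8:00 = 8:38 AM on Jul 19.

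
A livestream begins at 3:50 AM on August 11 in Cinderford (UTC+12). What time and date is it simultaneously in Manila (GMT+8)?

11:50 PM on August 10

In UTC: 3:50 AM − 12:00 = 3:50 PM on Aug 10.
Manila is UTC+8:00: 3:50 PM + 8:00 = 11:50 PM on Aug 10.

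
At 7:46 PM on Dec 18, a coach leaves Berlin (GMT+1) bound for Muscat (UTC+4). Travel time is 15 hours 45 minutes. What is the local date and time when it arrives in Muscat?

2:31 PM on December 19

Muscat is 3:00 ahead of Berlin.
After 15 hours 45 minutes it is 11:31 AM (Dec 19) in Berlin.
Shift by the zone difference: 11:31 AM + 3:00 = 2:31 PM on Dec 19 in Muscat.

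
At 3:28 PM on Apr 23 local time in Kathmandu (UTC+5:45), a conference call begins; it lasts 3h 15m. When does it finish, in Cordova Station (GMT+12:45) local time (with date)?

1:43 AM on April 24

Cordova Station is 7:00 ahead of Kathmandu.
After 3 hours 15 minutes it is 6:43 PM in Kathmandu.
Shift by the zone difference: 6:43 PM + 7:00 = 1:43 AM on Apr 24 in Cordova Station.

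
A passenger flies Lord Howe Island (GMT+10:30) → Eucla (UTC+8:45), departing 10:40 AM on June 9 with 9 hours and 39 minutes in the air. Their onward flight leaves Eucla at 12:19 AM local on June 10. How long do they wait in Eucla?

5 hours 45 minutes

Convert departure to UTC: 10:40 AM − 10:30 = 12:10 AM UTC on Jun 9.
Add 9 hours 39 minutes flight time → 9:49 AM UTC.
Eucla is UTC+8:45, so local arrival = 9:49 AM + 8:45 = 6:34 PM on Jun 9.
Layover = 12:19 AM − 6:34 PM (+1 day) = 5 hours 45 minutes.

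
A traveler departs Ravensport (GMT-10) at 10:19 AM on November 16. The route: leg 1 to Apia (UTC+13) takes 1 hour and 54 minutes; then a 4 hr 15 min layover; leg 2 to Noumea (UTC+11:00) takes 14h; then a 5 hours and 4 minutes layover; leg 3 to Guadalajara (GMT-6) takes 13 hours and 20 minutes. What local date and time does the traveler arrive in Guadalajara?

Convert departure to UTC: 10:19 AM + 10:00 = 8:19 PM UTC on Nov 16.
Add 1 hour 54 minutes leg 1 → 10:13 PM UTC.
Add 4 hours 15 minutes layover in Apia → 2:28 AM UTC (Nov 17).
Add 14 hours leg 2 → 4:28 PM UTC.
Add 5 hours 4 minutes layover in Noumea → 9:32 PM UTC.
Add 13 hours 20 minutes leg 3 → 10:52 AM UTC (Nov 18).
Guadalajara is UTC−6:00, so local arrival = 10:52 AM − 6:00 = 4:52 AM on Nov 18.

4:52 AM on November 18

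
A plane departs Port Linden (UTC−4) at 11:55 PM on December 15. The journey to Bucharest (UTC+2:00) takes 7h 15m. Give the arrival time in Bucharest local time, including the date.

Convert departure to UTC: 11:55 PM + 4:00 = 3:55 AM UTC on Dec 16.
Add 7 hours 15 minutes travel time → 11:10 AM UTC.
Bucharest is UTC+2:00, so local arrival = 11:10 AM + 2:00 = 1:10 PM on Dec 16.

1:10 PM on Dec 16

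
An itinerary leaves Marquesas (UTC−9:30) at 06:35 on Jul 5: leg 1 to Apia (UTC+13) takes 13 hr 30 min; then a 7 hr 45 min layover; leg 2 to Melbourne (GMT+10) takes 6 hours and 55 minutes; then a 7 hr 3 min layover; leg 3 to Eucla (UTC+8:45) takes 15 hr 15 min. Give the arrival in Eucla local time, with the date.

03:18 on July 8

Convert departure to UTC: 06:35 + 9:30 = 16:05 UTC on Jul 5.
Add 13 hours 30 minutes leg 1 → 05:35 UTC (Jul 6).
Add 7 hours and 45 minutes layover in Apia → 13:20 UTC.
Add 6 hours and 55 minutes leg 2 → 20:15 UTC.
Add 7 hours 3 minutes layover in Melbourne → 03:18 UTC (Jul 7).
Add 15 hours and 15 minutes leg 3 → 18:33 UTC.
Eucla is UTC+8:45, so local arrival = 18:33 + 8:45 = 03:18 on Jul 8.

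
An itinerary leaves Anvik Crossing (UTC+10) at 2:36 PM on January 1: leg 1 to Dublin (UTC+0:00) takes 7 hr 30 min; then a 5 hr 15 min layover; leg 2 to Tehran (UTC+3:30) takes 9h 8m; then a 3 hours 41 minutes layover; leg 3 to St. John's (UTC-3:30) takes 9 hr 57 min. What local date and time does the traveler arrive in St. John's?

12:37 PM on Jan 2

Convert departure to UTC: 2:36 PM − 10:00 = 4:36 AM UTC on Jan 1.
Add 7 hours and 30 minutes leg 1 → 12:06 PM UTC.
Add 5 hours 15 minutes layover in Dublin → 5:21 PM UTC.
Add 9 hours and 8 minutes leg 2 → 2:29 AM UTC (Jan 2).
Add 3 hours and 41 minutes layover in Tehran → 6:10 AM UTC.
Add 9 hours 57 minutes leg 3 → 4:07 PM UTC.
St. John's is UTC−3:30, so local arrival = 4:07 PM − 3:30 = 12:37 PM on Jan 2.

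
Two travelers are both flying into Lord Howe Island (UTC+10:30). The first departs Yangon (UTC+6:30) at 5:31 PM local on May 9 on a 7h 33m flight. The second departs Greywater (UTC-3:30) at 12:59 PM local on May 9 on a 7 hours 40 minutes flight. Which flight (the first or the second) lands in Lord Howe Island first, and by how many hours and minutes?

the first, by 5 hours 35 minutes

Flight 1 in UTC: 5:31 PM − 6:30 = 11:01 AM on May 9.
+7 hours and 33 minutes → arrive 6:34 PM UTC on May 9.
Flight 2 in UTC: 12:59 PM + 3:30 = 4:29 PM on May 9.
+7 hours 40 minutes → arrive 12:09 AM UTC on May 10.
Flight 1 lands earlier by 5 hours 35 minutes.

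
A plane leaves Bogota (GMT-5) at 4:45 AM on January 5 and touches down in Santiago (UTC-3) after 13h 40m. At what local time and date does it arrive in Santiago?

Santiago is 2:00 ahead of Bogota.
After 13 hours and 40 minutes it is 6:25 PM in Bogota.
Shift by the zone difference: 6:25 PM + 2:00 = 8:25 PM on Jan 5 in Santiago.

8:25 PM on January 5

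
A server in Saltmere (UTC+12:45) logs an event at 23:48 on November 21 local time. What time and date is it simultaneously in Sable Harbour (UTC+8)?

In UTC: 23:48 − 12:45 = 11:03 on Nov 21.
Sable Harbour is UTC+8:00: 11:03 + 8:00 = 19:03 on Nov 21.

19:03 on November 21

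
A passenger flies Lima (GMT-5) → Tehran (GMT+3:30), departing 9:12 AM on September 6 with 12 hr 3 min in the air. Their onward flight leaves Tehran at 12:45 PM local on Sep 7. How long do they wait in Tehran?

Convert departure to UTC: 9:12 AM + 5:00 = 2:12 PM UTC on Sep 6.
Add 12 hours 3 minutes flight time → 2:15 AM UTC (Sep 7).
Tehran is UTC+3:30, so local arrival = 2:15 AM + 3:30 = 5:45 AM on Sep 7.
Layover = 12:45 PM − 5:45 AM = 7 hours.

7 hours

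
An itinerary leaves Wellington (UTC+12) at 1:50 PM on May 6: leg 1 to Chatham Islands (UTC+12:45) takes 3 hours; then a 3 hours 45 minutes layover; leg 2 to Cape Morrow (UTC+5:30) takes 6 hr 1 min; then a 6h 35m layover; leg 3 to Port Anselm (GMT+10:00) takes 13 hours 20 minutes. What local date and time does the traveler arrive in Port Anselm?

Convert departure to UTC: 1:50 PM − 12:00 = 1:50 AM UTC on May 6.
Add 3 hours leg 1 → 4:50 AM UTC.
Add 3 hours 45 minutes layover in Chatham Islands → 8:35 AM UTC.
Add 6 hours and 1 minute leg 2 → 2:36 PM UTC.
Add 6 hours 35 minutes layover in Cape Morrow → 9:11 PM UTC.
Add 13 hours 20 minutes leg 3 → 10:31 AM UTC (May 7).
Port Anselm is UTC+10:00, so local arrival = 10:31 AM + 10:00 = 8:31 PM on May 7.

8:31 PM on May 7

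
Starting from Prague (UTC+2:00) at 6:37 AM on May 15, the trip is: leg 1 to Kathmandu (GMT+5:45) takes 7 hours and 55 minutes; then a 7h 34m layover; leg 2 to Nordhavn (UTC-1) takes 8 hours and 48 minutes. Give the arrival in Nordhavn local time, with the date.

Convert departure to UTC: 6:37 AM − 2:00 = 4:37 AM UTC on May 15.
Add 7 hours 55 minutes leg 1 → 12:32 PM UTC.
Add 7 hours and 34 minutes layover in Kathmandu → 8:06 PM UTC.
Add 8 hours and 48 minutes leg 2 → 4:54 AM UTC (May 16).
Nordhavn is UTC−1:00, so local arrival = 4:54 AM − 1:00 = 3:54 AM on May 16.

3:54 AM on May 16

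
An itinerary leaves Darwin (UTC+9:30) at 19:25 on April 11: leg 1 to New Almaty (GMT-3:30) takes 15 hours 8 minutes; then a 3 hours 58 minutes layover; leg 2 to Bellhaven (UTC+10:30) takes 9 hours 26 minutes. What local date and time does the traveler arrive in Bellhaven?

Convert departure to UTC: 19:25 − 9:30 = 09:55 UTC on Apr 11.
Add 15 hours 8 minutes leg 1 → 01:03 UTC (Apr 12).
Add 3 hours and 58 minutes layover in New Almaty → 05:01 UTC.
Add 9 hours and 26 minutes leg 2 → 14:27 UTC.
Bellhaven is UTC+10:30, so local arrival = 14:27 + 10:30 = 00:57 on Apr 13.

00:57 on April 13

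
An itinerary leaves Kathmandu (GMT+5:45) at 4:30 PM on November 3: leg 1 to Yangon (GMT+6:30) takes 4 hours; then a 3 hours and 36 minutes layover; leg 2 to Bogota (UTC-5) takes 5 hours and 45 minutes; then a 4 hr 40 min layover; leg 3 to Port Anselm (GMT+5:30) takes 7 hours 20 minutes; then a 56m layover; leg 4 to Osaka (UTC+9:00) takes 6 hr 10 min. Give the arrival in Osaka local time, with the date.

4:12 AM on Nov 5

Convert departure to UTC: 4:30 PM − 5:45 = 10:45 AM UTC on Nov 3.
Add 4 hours leg 1 → 2:45 PM UTC.
Add 3 hours 36 minutes layover in Yangon → 6:21 PM UTC.
Add 5 hours and 45 minutes leg 2 → 12:06 AM UTC (Nov 4).
Add 4 hours 40 minutes layover in Bogota → 4:46 AM UTC.
Add 7 hours and 20 minutes leg 3 → 12:06 PM UTC.
Add 56 minutes layover in Port Anselm → 1:02 PM UTC.
Add 6 hours 10 minutes leg 4 → 7:12 PM UTC.
Osaka is UTC+9:00, so local arrival = 7:12 PM + 9:00 = 4:12 AM on Nov 5.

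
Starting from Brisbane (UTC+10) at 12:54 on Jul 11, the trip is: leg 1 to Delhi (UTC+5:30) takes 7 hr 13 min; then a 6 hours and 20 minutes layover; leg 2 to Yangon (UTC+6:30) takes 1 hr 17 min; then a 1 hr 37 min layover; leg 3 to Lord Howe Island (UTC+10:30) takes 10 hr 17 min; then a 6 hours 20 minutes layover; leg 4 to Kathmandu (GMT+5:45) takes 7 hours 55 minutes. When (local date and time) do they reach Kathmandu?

Convert departure to UTC: 12:54 − 10:00 = 02:54 UTC on Jul 11.
Add 7 hours and 13 minutes leg 1 → 10:07 UTC.
Add 6 hours and 20 minutes layover in Delhi → 16:27 UTC.
Add 1 hour 17 minutes leg 2 → 17:44 UTC.
Add 1 hour 37 minutes layover in Yangon → 19:21 UTC.
Add 10 hours 17 minutes leg 3 → 05:38 UTC (Jul 12).
Add 6 hours and 20 minutes layover in Lord Howe Island → 11:58 UTC.
Add 7 hours and 55 minutes leg 4 → 19:53 UTC.
Kathmandu is UTC+5:45, so local arrival = 19:53 + 5:45 = 01:38 on Jul 13.

01:38 on Jul 13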